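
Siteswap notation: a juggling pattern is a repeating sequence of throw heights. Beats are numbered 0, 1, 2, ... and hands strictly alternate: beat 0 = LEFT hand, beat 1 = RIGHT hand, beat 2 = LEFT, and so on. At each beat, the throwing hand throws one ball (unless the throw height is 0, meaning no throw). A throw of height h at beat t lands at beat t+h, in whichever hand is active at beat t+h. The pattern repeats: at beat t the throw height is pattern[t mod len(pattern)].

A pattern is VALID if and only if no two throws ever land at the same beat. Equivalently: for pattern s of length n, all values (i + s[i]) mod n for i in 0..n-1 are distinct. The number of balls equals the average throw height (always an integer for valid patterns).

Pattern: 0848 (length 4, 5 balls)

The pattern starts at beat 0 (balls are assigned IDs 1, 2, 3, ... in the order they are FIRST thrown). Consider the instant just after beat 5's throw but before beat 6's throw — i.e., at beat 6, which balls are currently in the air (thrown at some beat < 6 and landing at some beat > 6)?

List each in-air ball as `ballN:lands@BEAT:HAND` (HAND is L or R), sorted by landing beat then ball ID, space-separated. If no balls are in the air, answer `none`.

Beat 1 (R): throw ball1 h=8 -> lands@9:R; in-air after throw: [b1@9:R]
Beat 2 (L): throw ball2 h=4 -> lands@6:L; in-air after throw: [b2@6:L b1@9:R]
Beat 3 (R): throw ball3 h=8 -> lands@11:R; in-air after throw: [b2@6:L b1@9:R b3@11:R]
Beat 5 (R): throw ball4 h=8 -> lands@13:R; in-air after throw: [b2@6:L b1@9:R b3@11:R b4@13:R]
Beat 6 (L): throw ball2 h=4 -> lands@10:L; in-air after throw: [b1@9:R b2@10:L b3@11:R b4@13:R]

Answer: ball1:lands@9:R ball3:lands@11:R ball4:lands@13:R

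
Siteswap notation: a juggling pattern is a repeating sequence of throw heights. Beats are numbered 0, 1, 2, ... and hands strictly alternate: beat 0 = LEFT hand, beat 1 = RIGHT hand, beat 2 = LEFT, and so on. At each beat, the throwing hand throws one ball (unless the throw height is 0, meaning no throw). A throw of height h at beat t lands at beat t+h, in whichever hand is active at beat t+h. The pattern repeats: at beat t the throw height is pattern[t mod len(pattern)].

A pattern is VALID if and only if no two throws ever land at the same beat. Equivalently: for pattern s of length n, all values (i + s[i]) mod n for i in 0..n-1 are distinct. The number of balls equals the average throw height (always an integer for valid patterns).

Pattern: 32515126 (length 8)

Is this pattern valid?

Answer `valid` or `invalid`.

i=0: (i + s[i]) mod n = (0 + 3) mod 8 = 3
i=1: (i + s[i]) mod n = (1 + 2) mod 8 = 3
i=2: (i + s[i]) mod n = (2 + 5) mod 8 = 7
i=3: (i + s[i]) mod n = (3 + 1) mod 8 = 4
i=4: (i + s[i]) mod n = (4 + 5) mod 8 = 1
i=5: (i + s[i]) mod n = (5 + 1) mod 8 = 6
i=6: (i + s[i]) mod n = (6 + 2) mod 8 = 0
i=7: (i + s[i]) mod n = (7 + 6) mod 8 = 5
Residues: [3, 3, 7, 4, 1, 6, 0, 5], distinct: False

Answer: invalid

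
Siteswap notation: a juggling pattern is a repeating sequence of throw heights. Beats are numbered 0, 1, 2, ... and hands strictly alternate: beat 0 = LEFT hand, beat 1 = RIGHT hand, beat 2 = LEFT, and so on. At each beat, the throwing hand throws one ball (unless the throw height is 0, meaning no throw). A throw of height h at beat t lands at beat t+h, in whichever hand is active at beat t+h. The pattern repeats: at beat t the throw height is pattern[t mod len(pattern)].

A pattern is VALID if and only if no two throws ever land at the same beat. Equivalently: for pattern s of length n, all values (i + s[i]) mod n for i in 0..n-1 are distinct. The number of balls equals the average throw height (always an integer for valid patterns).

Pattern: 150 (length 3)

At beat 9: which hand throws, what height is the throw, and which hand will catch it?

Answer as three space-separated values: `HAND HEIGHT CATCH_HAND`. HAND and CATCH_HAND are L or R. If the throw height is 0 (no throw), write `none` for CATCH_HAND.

Beat 9: 9 mod 2 = 1, so hand = R
Throw height = pattern[9 mod 3] = pattern[0] = 1
Lands at beat 9+1=10, 10 mod 2 = 0, so catch hand = L

Answer: R 1 L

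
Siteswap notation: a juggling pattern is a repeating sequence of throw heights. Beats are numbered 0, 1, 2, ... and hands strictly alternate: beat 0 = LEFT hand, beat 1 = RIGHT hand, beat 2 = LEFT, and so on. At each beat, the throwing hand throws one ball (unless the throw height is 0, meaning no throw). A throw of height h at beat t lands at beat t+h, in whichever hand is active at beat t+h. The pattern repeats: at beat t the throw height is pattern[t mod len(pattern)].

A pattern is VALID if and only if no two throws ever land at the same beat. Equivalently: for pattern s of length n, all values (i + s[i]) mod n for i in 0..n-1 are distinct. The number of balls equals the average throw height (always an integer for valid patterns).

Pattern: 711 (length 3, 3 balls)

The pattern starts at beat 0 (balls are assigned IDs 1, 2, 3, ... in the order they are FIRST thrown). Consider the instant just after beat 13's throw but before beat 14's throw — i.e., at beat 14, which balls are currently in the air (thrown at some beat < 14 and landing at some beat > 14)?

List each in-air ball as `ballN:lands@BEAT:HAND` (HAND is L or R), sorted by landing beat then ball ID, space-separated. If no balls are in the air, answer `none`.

Beat 0 (L): throw ball1 h=7 -> lands@7:R; in-air after throw: [b1@7:R]
Beat 1 (R): throw ball2 h=1 -> lands@2:L; in-air after throw: [b2@2:L b1@7:R]
Beat 2 (L): throw ball2 h=1 -> lands@3:R; in-air after throw: [b2@3:R b1@7:R]
Beat 3 (R): throw ball2 h=7 -> lands@10:L; in-air after throw: [b1@7:R b2@10:L]
Beat 4 (L): throw ball3 h=1 -> lands@5:R; in-air after throw: [b3@5:R b1@7:R b2@10:L]
Beat 5 (R): throw ball3 h=1 -> lands@6:L; in-air after throw: [b3@6:L b1@7:R b2@10:L]
Beat 6 (L): throw ball3 h=7 -> lands@13:R; in-air after throw: [b1@7:R b2@10:L b3@13:R]
Beat 7 (R): throw ball1 h=1 -> lands@8:L; in-air after throw: [b1@8:L b2@10:L b3@13:R]
Beat 8 (L): throw ball1 h=1 -> lands@9:R; in-air after throw: [b1@9:R b2@10:L b3@13:R]
Beat 9 (R): throw ball1 h=7 -> lands@16:L; in-air after throw: [b2@10:L b3@13:R b1@16:L]
Beat 10 (L): throw ball2 h=1 -> lands@11:R; in-air after throw: [b2@11:R b3@13:R b1@16:L]
Beat 11 (R): throw ball2 h=1 -> lands@12:L; in-air after throw: [b2@12:L b3@13:R b1@16:L]
Beat 12 (L): throw ball2 h=7 -> lands@19:R; in-air after throw: [b3@13:R b1@16:L b2@19:R]
Beat 13 (R): throw ball3 h=1 -> lands@14:L; in-air after throw: [b3@14:L b1@16:L b2@19:R]
Beat 14 (L): throw ball3 h=1 -> lands@15:R; in-air after throw: [b3@15:R b1@16:L b2@19:R]

Answer: ball1:lands@16:L ball2:lands@19:R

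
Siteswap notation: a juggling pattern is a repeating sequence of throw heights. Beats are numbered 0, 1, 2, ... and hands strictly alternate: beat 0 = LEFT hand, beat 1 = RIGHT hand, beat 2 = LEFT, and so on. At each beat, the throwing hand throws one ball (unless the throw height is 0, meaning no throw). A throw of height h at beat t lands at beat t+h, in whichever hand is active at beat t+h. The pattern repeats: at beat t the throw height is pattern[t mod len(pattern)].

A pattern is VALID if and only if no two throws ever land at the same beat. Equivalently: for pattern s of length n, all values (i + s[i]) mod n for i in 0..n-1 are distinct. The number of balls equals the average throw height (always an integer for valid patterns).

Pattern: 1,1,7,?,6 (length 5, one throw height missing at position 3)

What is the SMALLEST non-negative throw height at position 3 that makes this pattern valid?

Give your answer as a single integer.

i=0: (0 + 1) mod 5 = 1
i=1: (1 + 1) mod 5 = 2
i=2: (2 + 7) mod 5 = 4
i=3: s[i]=? (unknown)
i=4: (4 + 6) mod 5 = 0
Known residues: [0, 1, 2, 4]; need a permutation of 0..4, so missing residue r = 3
Need (3 + s) mod 5 = 3; smallest s = (3 - 3) mod 5 = 0

Answer: 0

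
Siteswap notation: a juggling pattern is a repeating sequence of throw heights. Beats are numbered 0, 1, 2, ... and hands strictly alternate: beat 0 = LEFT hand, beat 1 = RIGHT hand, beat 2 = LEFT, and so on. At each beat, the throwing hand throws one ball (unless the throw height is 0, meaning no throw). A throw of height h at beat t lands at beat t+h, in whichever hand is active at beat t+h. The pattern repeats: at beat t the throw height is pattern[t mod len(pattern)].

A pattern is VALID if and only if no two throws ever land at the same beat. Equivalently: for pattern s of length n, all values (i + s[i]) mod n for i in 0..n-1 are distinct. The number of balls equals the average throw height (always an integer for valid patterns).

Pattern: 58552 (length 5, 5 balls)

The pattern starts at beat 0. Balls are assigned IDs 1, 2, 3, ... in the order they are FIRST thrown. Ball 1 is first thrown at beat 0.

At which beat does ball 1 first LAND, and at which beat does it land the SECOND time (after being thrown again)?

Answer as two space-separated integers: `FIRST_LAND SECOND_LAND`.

Answer: 5 10

Derivation:
Beat 0 (L): throw ball1 h=5 -> lands@5:R; in-air after throw: [b1@5:R]
Beat 1 (R): throw ball2 h=8 -> lands@9:R; in-air after throw: [b1@5:R b2@9:R]
Beat 2 (L): throw ball3 h=5 -> lands@7:R; in-air after throw: [b1@5:R b3@7:R b2@9:R]
Beat 3 (R): throw ball4 h=5 -> lands@8:L; in-air after throw: [b1@5:R b3@7:R b4@8:L b2@9:R]
Beat 4 (L): throw ball5 h=2 -> lands@6:L; in-air after throw: [b1@5:R b5@6:L b3@7:R b4@8:L b2@9:R]
Beat 5 (R): throw ball1 h=5 -> lands@10:L; in-air after throw: [b5@6:L b3@7:R b4@8:L b2@9:R b1@10:L]
Beat 6 (L): throw ball5 h=8 -> lands@14:L; in-air after throw: [b3@7:R b4@8:L b2@9:R b1@10:L b5@14:L]
Beat 7 (R): throw ball3 h=5 -> lands@12:L; in-air after throw: [b4@8:L b2@9:R b1@10:L b3@12:L b5@14:L]
Beat 8 (L): throw ball4 h=5 -> lands@13:R; in-air after throw: [b2@9:R b1@10:L b3@12:L b4@13:R b5@14:L]
Beat 9 (R): throw ball2 h=2 -> lands@11:R; in-air after throw: [b1@10:L b2@11:R b3@12:L b4@13:R b5@14:L]
Beat 10 (L): throw ball1 h=5 -> lands@15:R; in-air after throw: [b2@11:R b3@12:L b4@13:R b5@14:L b1@15:R]
Ball 1: thrown@0 h=5 -> first land @5; rethrown@5 h=5 -> second land @10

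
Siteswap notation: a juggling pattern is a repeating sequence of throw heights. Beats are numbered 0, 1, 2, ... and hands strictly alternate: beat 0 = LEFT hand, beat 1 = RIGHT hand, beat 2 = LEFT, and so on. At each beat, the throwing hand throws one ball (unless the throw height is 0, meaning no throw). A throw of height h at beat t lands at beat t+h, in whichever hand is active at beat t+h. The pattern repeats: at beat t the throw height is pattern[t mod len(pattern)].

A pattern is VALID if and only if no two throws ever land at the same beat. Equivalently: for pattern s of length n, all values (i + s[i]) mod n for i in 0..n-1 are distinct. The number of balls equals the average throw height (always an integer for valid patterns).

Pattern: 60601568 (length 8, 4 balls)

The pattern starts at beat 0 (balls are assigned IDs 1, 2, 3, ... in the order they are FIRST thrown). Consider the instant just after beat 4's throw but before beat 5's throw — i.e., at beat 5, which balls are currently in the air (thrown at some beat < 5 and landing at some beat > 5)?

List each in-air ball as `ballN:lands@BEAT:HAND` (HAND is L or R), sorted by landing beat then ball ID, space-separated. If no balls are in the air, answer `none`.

Beat 0 (L): throw ball1 h=6 -> lands@6:L; in-air after throw: [b1@6:L]
Beat 2 (L): throw ball2 h=6 -> lands@8:L; in-air after throw: [b1@6:L b2@8:L]
Beat 4 (L): throw ball3 h=1 -> lands@5:R; in-air after throw: [b3@5:R b1@6:L b2@8:L]
Beat 5 (R): throw ball3 h=5 -> lands@10:L; in-air after throw: [b1@6:L b2@8:L b3@10:L]

Answer: ball1:lands@6:L ball2:lands@8:L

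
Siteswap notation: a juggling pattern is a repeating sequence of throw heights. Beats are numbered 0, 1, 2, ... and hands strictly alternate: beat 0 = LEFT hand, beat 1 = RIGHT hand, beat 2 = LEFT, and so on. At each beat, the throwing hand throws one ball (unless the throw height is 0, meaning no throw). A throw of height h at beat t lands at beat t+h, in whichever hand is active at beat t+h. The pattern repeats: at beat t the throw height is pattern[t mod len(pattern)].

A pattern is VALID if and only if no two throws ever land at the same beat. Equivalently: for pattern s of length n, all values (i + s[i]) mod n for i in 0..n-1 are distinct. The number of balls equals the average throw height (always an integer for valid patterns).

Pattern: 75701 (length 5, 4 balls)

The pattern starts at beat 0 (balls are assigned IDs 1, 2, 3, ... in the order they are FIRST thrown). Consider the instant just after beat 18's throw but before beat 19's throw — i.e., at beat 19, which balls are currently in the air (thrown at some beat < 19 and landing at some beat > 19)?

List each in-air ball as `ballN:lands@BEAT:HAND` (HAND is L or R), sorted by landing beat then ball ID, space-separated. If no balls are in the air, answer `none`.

Answer: ball2:lands@21:R ball1:lands@22:L ball3:lands@24:L

Derivation:
Beat 0 (L): throw ball1 h=7 -> lands@7:R; in-air after throw: [b1@7:R]
Beat 1 (R): throw ball2 h=5 -> lands@6:L; in-air after throw: [b2@6:L b1@7:R]
Beat 2 (L): throw ball3 h=7 -> lands@9:R; in-air after throw: [b2@6:L b1@7:R b3@9:R]
Beat 4 (L): throw ball4 h=1 -> lands@5:R; in-air after throw: [b4@5:R b2@6:L b1@7:R b3@9:R]
Beat 5 (R): throw ball4 h=7 -> lands@12:L; in-air after throw: [b2@6:L b1@7:R b3@9:R b4@12:L]
Beat 6 (L): throw ball2 h=5 -> lands@11:R; in-air after throw: [b1@7:R b3@9:R b2@11:R b4@12:L]
Beat 7 (R): throw ball1 h=7 -> lands@14:L; in-air after throw: [b3@9:R b2@11:R b4@12:L b1@14:L]
Beat 9 (R): throw ball3 h=1 -> lands@10:L; in-air after throw: [b3@10:L b2@11:R b4@12:L b1@14:L]
Beat 10 (L): throw ball3 h=7 -> lands@17:R; in-air after throw: [b2@11:R b4@12:L b1@14:L b3@17:R]
Beat 11 (R): throw ball2 h=5 -> lands@16:L; in-air after throw: [b4@12:L b1@14:L b2@16:L b3@17:R]
Beat 12 (L): throw ball4 h=7 -> lands@19:R; in-air after throw: [b1@14:L b2@16:L b3@17:R b4@19:R]
Beat 14 (L): throw ball1 h=1 -> lands@15:R; in-air after throw: [b1@15:R b2@16:L b3@17:R b4@19:R]
Beat 15 (R): throw ball1 h=7 -> lands@22:L; in-air after throw: [b2@16:L b3@17:R b4@19:R b1@22:L]
Beat 16 (L): throw ball2 h=5 -> lands@21:R; in-air after throw: [b3@17:R b4@19:R b2@21:R b1@22:L]
Beat 17 (R): throw ball3 h=7 -> lands@24:L; in-air after throw: [b4@19:R b2@21:R b1@22:L b3@24:L]
Beat 19 (R): throw ball4 h=1 -> lands@20:L; in-air after throw: [b4@20:L b2@21:R b1@22:L b3@24:L]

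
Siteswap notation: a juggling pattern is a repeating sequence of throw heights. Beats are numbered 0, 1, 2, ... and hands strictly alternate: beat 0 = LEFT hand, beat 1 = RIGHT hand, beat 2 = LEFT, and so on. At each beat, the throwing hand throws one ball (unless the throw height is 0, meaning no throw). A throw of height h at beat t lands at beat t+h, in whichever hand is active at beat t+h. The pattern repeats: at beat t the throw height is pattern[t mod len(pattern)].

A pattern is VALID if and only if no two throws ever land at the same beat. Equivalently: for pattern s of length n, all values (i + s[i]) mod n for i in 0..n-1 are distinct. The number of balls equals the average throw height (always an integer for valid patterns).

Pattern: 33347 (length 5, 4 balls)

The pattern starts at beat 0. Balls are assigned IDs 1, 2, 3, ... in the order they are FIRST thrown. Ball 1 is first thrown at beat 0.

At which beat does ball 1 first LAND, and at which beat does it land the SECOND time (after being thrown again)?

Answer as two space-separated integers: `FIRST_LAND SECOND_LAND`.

Beat 0 (L): throw ball1 h=3 -> lands@3:R; in-air after throw: [b1@3:R]
Beat 1 (R): throw ball2 h=3 -> lands@4:L; in-air after throw: [b1@3:R b2@4:L]
Beat 2 (L): throw ball3 h=3 -> lands@5:R; in-air after throw: [b1@3:R b2@4:L b3@5:R]
Beat 3 (R): throw ball1 h=4 -> lands@7:R; in-air after throw: [b2@4:L b3@5:R b1@7:R]
Beat 4 (L): throw ball2 h=7 -> lands@11:R; in-air after throw: [b3@5:R b1@7:R b2@11:R]
Beat 5 (R): throw ball3 h=3 -> lands@8:L; in-air after throw: [b1@7:R b3@8:L b2@11:R]
Beat 6 (L): throw ball4 h=3 -> lands@9:R; in-air after throw: [b1@7:R b3@8:L b4@9:R b2@11:R]
Beat 7 (R): throw ball1 h=3 -> lands@10:L; in-air after throw: [b3@8:L b4@9:R b1@10:L b2@11:R]
Ball 1: thrown@0 h=3 -> first land @3; rethrown@3 h=4 -> second land @7

Answer: 3 7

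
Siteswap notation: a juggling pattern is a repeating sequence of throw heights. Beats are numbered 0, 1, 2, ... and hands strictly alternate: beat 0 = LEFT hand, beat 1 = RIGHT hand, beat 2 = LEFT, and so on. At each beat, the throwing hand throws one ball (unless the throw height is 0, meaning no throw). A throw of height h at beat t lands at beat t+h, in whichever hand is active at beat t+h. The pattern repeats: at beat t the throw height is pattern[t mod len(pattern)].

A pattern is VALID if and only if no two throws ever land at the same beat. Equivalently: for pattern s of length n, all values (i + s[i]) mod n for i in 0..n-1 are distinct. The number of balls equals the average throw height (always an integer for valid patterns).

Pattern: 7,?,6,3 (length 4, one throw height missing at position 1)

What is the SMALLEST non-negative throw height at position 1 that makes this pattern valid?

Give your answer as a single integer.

Answer: 0

Derivation:
i=0: (0 + 7) mod 4 = 3
i=1: s[i]=? (unknown)
i=2: (2 + 6) mod 4 = 0
i=3: (3 + 3) mod 4 = 2
Known residues: [0, 2, 3]; need a permutation of 0..3, so missing residue r = 1
Need (1 + s) mod 4 = 1; smallest s = (1 - 1) mod 4 = 0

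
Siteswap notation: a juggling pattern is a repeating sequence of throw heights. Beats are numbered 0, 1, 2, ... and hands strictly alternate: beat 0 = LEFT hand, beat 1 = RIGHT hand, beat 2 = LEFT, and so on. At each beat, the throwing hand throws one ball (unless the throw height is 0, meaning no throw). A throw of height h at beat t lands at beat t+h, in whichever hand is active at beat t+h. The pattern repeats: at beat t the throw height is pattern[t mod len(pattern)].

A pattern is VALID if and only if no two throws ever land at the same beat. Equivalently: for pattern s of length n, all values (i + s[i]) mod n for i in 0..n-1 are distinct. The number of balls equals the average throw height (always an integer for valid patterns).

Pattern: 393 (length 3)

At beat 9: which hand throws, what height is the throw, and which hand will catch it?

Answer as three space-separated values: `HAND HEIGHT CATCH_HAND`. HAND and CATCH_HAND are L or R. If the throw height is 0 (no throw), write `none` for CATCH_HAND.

Beat 9: 9 mod 2 = 1, so hand = R
Throw height = pattern[9 mod 3] = pattern[0] = 3
Lands at beat 9+3=12, 12 mod 2 = 0, so catch hand = L

Answer: R 3 L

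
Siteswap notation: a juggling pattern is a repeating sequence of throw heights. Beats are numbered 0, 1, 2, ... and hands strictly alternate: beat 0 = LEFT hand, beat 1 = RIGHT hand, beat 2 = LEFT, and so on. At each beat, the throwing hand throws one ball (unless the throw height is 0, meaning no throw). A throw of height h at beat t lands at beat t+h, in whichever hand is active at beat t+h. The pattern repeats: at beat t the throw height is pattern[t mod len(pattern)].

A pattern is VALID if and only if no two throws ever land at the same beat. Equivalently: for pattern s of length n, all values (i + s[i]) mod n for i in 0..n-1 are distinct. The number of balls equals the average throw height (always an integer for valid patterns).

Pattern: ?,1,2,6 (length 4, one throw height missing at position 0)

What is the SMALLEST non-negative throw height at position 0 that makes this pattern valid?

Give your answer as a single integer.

Answer: 3

Derivation:
i=0: s[i]=? (unknown)
i=1: (1 + 1) mod 4 = 2
i=2: (2 + 2) mod 4 = 0
i=3: (3 + 6) mod 4 = 1
Known residues: [0, 1, 2]; need a permutation of 0..3, so missing residue r = 3
Need (0 + s) mod 4 = 3; smallest s = (3 - 0) mod 4 = 3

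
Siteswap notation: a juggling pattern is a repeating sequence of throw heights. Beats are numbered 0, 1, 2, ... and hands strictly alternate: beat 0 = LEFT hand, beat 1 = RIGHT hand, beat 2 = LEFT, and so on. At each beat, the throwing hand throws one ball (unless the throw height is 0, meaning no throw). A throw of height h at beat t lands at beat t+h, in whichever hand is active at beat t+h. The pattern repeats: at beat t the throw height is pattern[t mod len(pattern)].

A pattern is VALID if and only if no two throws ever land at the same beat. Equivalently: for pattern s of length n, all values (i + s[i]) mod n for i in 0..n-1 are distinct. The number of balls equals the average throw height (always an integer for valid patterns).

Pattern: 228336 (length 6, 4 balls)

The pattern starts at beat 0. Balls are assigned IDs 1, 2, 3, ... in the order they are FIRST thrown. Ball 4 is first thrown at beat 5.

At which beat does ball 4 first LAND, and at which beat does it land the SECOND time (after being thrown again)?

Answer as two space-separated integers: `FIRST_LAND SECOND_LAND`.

Beat 0 (L): throw ball1 h=2 -> lands@2:L; in-air after throw: [b1@2:L]
Beat 1 (R): throw ball2 h=2 -> lands@3:R; in-air after throw: [b1@2:L b2@3:R]
Beat 2 (L): throw ball1 h=8 -> lands@10:L; in-air after throw: [b2@3:R b1@10:L]
Beat 3 (R): throw ball2 h=3 -> lands@6:L; in-air after throw: [b2@6:L b1@10:L]
Beat 4 (L): throw ball3 h=3 -> lands@7:R; in-air after throw: [b2@6:L b3@7:R b1@10:L]
Beat 5 (R): throw ball4 h=6 -> lands@11:R; in-air after throw: [b2@6:L b3@7:R b1@10:L b4@11:R]
Beat 6 (L): throw ball2 h=2 -> lands@8:L; in-air after throw: [b3@7:R b2@8:L b1@10:L b4@11:R]
Beat 7 (R): throw ball3 h=2 -> lands@9:R; in-air after throw: [b2@8:L b3@9:R b1@10:L b4@11:R]
Beat 8 (L): throw ball2 h=8 -> lands@16:L; in-air after throw: [b3@9:R b1@10:L b4@11:R b2@16:L]
Beat 9 (R): throw ball3 h=3 -> lands@12:L; in-air after throw: [b1@10:L b4@11:R b3@12:L b2@16:L]
Beat 10 (L): throw ball1 h=3 -> lands@13:R; in-air after throw: [b4@11:R b3@12:L b1@13:R b2@16:L]
Beat 11 (R): throw ball4 h=6 -> lands@17:R; in-air after throw: [b3@12:L b1@13:R b2@16:L b4@17:R]
Beat 12 (L): throw ball3 h=2 -> lands@14:L; in-air after throw: [b1@13:R b3@14:L b2@16:L b4@17:R]
Beat 13 (R): throw ball1 h=2 -> lands@15:R; in-air after throw: [b3@14:L b1@15:R b2@16:L b4@17:R]
Beat 14 (L): throw ball3 h=8 -> lands@22:L; in-air after throw: [b1@15:R b2@16:L b4@17:R b3@22:L]
Beat 15 (R): throw ball1 h=3 -> lands@18:L; in-air after throw: [b2@16:L b4@17:R b1@18:L b3@22:L]
Beat 16 (L): throw ball2 h=3 -> lands@19:R; in-air after throw: [b4@17:R b1@18:L b2@19:R b3@22:L]
Beat 17 (R): throw ball4 h=6 -> lands@23:R; in-air after throw: [b1@18:L b2@19:R b3@22:L b4@23:R]
Ball 4: thrown@5 h=6 -> first land @11; rethrown@11 h=6 -> second land @17

Answer: 11 17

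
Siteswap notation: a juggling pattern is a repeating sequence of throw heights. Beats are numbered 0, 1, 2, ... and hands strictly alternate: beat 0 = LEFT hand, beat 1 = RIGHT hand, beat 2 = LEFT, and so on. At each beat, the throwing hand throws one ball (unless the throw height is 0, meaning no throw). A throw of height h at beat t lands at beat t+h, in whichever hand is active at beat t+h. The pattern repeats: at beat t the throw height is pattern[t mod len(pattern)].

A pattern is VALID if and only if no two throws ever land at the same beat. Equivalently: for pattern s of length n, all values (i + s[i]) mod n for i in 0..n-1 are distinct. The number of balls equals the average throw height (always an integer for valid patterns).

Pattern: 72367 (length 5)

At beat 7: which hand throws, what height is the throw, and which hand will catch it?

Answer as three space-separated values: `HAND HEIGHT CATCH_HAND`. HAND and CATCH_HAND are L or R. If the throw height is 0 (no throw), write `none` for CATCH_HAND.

Answer: R 3 L

Derivation:
Beat 7: 7 mod 2 = 1, so hand = R
Throw height = pattern[7 mod 5] = pattern[2] = 3
Lands at beat 7+3=10, 10 mod 2 = 0, so catch hand = L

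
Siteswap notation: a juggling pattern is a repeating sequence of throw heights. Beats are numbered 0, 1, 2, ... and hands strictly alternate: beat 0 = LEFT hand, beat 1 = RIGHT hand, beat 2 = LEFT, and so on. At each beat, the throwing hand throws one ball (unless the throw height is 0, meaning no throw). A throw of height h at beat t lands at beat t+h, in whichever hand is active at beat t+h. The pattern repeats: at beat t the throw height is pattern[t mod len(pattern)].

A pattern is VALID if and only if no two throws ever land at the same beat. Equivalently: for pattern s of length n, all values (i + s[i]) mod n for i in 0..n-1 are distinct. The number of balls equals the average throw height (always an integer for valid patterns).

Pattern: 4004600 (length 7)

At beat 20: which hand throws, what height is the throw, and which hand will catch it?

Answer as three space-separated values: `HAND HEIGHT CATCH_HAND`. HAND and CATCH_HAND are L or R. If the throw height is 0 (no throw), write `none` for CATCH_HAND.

Answer: L 0 none

Derivation:
Beat 20: 20 mod 2 = 0, so hand = L
Throw height = pattern[20 mod 7] = pattern[6] = 0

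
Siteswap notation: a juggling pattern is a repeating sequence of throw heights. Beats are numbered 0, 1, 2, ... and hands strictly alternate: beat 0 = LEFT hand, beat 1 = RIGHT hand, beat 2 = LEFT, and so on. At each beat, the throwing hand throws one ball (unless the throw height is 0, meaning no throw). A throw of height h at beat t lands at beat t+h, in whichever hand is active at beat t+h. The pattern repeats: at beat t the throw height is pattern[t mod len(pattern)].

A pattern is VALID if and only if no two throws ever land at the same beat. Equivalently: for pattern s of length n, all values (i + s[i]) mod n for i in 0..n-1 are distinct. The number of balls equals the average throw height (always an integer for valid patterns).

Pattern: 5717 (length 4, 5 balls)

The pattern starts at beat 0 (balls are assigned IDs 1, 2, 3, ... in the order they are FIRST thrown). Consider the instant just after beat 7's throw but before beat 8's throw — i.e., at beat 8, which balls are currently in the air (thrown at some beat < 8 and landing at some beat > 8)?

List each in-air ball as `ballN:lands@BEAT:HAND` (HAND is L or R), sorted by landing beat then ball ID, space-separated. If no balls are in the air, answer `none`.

Answer: ball4:lands@9:R ball3:lands@10:L ball1:lands@12:L ball5:lands@14:L

Derivation:
Beat 0 (L): throw ball1 h=5 -> lands@5:R; in-air after throw: [b1@5:R]
Beat 1 (R): throw ball2 h=7 -> lands@8:L; in-air after throw: [b1@5:R b2@8:L]
Beat 2 (L): throw ball3 h=1 -> lands@3:R; in-air after throw: [b3@3:R b1@5:R b2@8:L]
Beat 3 (R): throw ball3 h=7 -> lands@10:L; in-air after throw: [b1@5:R b2@8:L b3@10:L]
Beat 4 (L): throw ball4 h=5 -> lands@9:R; in-air after throw: [b1@5:R b2@8:L b4@9:R b3@10:L]
Beat 5 (R): throw ball1 h=7 -> lands@12:L; in-air after throw: [b2@8:L b4@9:R b3@10:L b1@12:L]
Beat 6 (L): throw ball5 h=1 -> lands@7:R; in-air after throw: [b5@7:R b2@8:L b4@9:R b3@10:L b1@12:L]
Beat 7 (R): throw ball5 h=7 -> lands@14:L; in-air after throw: [b2@8:L b4@9:R b3@10:L b1@12:L b5@14:L]
Beat 8 (L): throw ball2 h=5 -> lands@13:R; in-air after throw: [b4@9:R b3@10:L b1@12:L b2@13:R b5@14:L]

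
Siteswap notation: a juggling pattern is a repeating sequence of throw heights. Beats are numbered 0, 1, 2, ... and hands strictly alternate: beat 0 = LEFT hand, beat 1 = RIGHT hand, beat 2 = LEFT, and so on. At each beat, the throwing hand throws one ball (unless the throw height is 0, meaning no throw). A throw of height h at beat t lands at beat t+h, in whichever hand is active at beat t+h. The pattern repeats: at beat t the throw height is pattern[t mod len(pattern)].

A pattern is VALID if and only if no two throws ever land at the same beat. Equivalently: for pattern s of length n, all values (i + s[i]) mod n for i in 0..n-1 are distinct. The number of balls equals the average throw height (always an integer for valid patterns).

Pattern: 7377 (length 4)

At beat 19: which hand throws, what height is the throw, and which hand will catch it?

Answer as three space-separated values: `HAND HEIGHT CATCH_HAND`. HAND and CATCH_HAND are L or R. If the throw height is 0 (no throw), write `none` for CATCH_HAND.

Beat 19: 19 mod 2 = 1, so hand = R
Throw height = pattern[19 mod 4] = pattern[3] = 7
Lands at beat 19+7=26, 26 mod 2 = 0, so catch hand = L

Answer: R 7 L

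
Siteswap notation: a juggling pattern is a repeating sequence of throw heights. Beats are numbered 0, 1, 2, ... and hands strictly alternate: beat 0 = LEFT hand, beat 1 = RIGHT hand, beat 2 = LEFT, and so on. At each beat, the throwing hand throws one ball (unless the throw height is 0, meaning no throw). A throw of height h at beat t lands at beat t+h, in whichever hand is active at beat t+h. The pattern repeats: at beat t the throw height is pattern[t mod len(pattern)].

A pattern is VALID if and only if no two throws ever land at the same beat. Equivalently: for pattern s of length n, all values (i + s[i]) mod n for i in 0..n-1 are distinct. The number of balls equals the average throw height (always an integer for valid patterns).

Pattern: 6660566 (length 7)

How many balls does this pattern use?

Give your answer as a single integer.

Answer: 5

Derivation:
Pattern = [6, 6, 6, 0, 5, 6, 6], length n = 7
  position 0: throw height = 6, running sum = 6
  position 1: throw height = 6, running sum = 12
  position 2: throw height = 6, running sum = 18
  position 3: throw height = 0, running sum = 18
  position 4: throw height = 5, running sum = 23
  position 5: throw height = 6, running sum = 29
  position 6: throw height = 6, running sum = 35
Total sum = 35; balls = sum / n = 35 / 7 = 5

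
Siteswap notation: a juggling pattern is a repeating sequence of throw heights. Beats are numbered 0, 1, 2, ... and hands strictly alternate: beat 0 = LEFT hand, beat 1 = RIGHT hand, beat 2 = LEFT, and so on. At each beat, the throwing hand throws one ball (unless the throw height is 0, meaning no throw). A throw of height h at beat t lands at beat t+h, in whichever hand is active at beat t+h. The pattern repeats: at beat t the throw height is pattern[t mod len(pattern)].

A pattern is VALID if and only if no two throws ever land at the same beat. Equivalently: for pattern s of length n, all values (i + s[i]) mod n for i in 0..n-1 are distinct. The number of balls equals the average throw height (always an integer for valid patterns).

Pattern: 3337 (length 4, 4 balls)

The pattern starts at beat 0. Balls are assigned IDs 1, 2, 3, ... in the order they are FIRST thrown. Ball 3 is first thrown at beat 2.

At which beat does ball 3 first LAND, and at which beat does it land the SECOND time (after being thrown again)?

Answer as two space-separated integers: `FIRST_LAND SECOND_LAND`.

Answer: 5 8

Derivation:
Beat 0 (L): throw ball1 h=3 -> lands@3:R; in-air after throw: [b1@3:R]
Beat 1 (R): throw ball2 h=3 -> lands@4:L; in-air after throw: [b1@3:R b2@4:L]
Beat 2 (L): throw ball3 h=3 -> lands@5:R; in-air after throw: [b1@3:R b2@4:L b3@5:R]
Beat 3 (R): throw ball1 h=7 -> lands@10:L; in-air after throw: [b2@4:L b3@5:R b1@10:L]
Beat 4 (L): throw ball2 h=3 -> lands@7:R; in-air after throw: [b3@5:R b2@7:R b1@10:L]
Beat 5 (R): throw ball3 h=3 -> lands@8:L; in-air after throw: [b2@7:R b3@8:L b1@10:L]
Beat 6 (L): throw ball4 h=3 -> lands@9:R; in-air after throw: [b2@7:R b3@8:L b4@9:R b1@10:L]
Beat 7 (R): throw ball2 h=7 -> lands@14:L; in-air after throw: [b3@8:L b4@9:R b1@10:L b2@14:L]
Beat 8 (L): throw ball3 h=3 -> lands@11:R; in-air after throw: [b4@9:R b1@10:L b3@11:R b2@14:L]
Ball 3: thrown@2 h=3 -> first land @5; rethrown@5 h=3 -> second land @8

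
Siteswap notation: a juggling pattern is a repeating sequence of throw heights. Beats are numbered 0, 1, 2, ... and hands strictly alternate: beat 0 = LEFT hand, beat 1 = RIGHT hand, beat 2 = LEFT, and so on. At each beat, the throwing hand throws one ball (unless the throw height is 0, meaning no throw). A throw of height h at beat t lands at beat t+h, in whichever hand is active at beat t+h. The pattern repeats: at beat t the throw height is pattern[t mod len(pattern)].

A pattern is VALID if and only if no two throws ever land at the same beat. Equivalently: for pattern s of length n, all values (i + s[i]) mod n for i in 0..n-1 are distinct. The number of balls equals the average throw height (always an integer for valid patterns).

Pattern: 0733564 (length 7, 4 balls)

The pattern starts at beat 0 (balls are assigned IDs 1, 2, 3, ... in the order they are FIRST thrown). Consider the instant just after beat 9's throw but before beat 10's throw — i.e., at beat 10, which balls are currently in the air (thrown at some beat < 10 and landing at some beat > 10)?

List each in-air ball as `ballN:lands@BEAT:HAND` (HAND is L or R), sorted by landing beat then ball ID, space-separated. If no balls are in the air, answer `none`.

Beat 1 (R): throw ball1 h=7 -> lands@8:L; in-air after throw: [b1@8:L]
Beat 2 (L): throw ball2 h=3 -> lands@5:R; in-air after throw: [b2@5:R b1@8:L]
Beat 3 (R): throw ball3 h=3 -> lands@6:L; in-air after throw: [b2@5:R b3@6:L b1@8:L]
Beat 4 (L): throw ball4 h=5 -> lands@9:R; in-air after throw: [b2@5:R b3@6:L b1@8:L b4@9:R]
Beat 5 (R): throw ball2 h=6 -> lands@11:R; in-air after throw: [b3@6:L b1@8:L b4@9:R b2@11:R]
Beat 6 (L): throw ball3 h=4 -> lands@10:L; in-air after throw: [b1@8:L b4@9:R b3@10:L b2@11:R]
Beat 8 (L): throw ball1 h=7 -> lands@15:R; in-air after throw: [b4@9:R b3@10:L b2@11:R b1@15:R]
Beat 9 (R): throw ball4 h=3 -> lands@12:L; in-air after throw: [b3@10:L b2@11:R b4@12:L b1@15:R]
Beat 10 (L): throw ball3 h=3 -> lands@13:R; in-air after throw: [b2@11:R b4@12:L b3@13:R b1@15:R]

Answer: ball2:lands@11:R ball4:lands@12:L ball1:lands@15:R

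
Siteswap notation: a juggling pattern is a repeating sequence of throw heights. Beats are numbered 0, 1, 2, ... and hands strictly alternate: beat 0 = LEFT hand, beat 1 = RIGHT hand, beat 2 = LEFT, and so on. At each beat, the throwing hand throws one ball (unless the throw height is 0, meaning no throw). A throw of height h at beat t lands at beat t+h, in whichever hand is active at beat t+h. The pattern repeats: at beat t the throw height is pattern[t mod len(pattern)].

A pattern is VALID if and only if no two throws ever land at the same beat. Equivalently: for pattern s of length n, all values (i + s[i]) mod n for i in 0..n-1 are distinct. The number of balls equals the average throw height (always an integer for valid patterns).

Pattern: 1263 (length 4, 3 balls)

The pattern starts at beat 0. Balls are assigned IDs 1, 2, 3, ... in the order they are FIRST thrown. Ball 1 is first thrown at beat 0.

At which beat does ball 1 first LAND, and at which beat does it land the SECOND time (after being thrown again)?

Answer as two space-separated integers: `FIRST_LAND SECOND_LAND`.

Beat 0 (L): throw ball1 h=1 -> lands@1:R; in-air after throw: [b1@1:R]
Beat 1 (R): throw ball1 h=2 -> lands@3:R; in-air after throw: [b1@3:R]
Beat 2 (L): throw ball2 h=6 -> lands@8:L; in-air after throw: [b1@3:R b2@8:L]
Beat 3 (R): throw ball1 h=3 -> lands@6:L; in-air after throw: [b1@6:L b2@8:L]
Ball 1: thrown@0 h=1 -> first land @1; rethrown@1 h=2 -> second land @3

Answer: 1 3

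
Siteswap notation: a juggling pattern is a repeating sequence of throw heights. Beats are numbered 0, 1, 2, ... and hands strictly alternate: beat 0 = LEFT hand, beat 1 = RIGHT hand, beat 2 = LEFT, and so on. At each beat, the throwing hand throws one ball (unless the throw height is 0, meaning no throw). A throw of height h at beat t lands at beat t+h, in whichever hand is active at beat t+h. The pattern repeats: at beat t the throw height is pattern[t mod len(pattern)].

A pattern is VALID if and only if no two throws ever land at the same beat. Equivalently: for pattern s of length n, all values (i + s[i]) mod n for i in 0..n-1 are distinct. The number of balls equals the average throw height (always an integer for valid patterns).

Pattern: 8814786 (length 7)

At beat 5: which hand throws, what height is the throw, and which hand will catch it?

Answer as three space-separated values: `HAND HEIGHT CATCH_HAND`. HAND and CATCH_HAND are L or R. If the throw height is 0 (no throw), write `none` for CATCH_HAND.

Answer: R 8 R

Derivation:
Beat 5: 5 mod 2 = 1, so hand = R
Throw height = pattern[5 mod 7] = pattern[5] = 8
Lands at beat 5+8=13, 13 mod 2 = 1, so catch hand = R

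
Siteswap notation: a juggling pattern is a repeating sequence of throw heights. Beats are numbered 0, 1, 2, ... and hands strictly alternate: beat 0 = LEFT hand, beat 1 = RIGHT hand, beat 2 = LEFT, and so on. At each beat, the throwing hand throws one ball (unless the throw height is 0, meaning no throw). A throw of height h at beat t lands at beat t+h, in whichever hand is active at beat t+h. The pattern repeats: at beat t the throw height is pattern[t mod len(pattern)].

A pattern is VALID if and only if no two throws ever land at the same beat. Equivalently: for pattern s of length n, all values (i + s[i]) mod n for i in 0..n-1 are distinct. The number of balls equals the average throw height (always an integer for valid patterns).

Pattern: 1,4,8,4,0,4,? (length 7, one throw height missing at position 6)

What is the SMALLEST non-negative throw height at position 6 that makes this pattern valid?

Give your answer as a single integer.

Answer: 0

Derivation:
i=0: (0 + 1) mod 7 = 1
i=1: (1 + 4) mod 7 = 5
i=2: (2 + 8) mod 7 = 3
i=3: (3 + 4) mod 7 = 0
i=4: (4 + 0) mod 7 = 4
i=5: (5 + 4) mod 7 = 2
i=6: s[i]=? (unknown)
Known residues: [0, 1, 2, 3, 4, 5]; need a permutation of 0..6, so missing residue r = 6
Need (6 + s) mod 7 = 6; smallest s = (6 - 6) mod 7 = 0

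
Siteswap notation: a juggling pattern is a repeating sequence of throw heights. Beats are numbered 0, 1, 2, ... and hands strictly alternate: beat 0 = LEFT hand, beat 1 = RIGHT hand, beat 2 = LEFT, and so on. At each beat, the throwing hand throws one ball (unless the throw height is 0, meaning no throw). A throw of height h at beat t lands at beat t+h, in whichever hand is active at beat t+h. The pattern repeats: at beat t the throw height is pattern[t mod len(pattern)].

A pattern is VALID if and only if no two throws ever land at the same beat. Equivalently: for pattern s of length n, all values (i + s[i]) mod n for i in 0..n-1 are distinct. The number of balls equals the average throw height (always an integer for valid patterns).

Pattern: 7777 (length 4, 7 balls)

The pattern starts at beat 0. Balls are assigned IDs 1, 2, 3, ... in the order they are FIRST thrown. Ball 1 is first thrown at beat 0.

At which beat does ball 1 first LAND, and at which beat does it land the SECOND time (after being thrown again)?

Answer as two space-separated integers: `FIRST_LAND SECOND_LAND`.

Answer: 7 14

Derivation:
Beat 0 (L): throw ball1 h=7 -> lands@7:R; in-air after throw: [b1@7:R]
Beat 1 (R): throw ball2 h=7 -> lands@8:L; in-air after throw: [b1@7:R b2@8:L]
Beat 2 (L): throw ball3 h=7 -> lands@9:R; in-air after throw: [b1@7:R b2@8:L b3@9:R]
Beat 3 (R): throw ball4 h=7 -> lands@10:L; in-air after throw: [b1@7:R b2@8:L b3@9:R b4@10:L]
Beat 4 (L): throw ball5 h=7 -> lands@11:R; in-air after throw: [b1@7:R b2@8:L b3@9:R b4@10:L b5@11:R]
Beat 5 (R): throw ball6 h=7 -> lands@12:L; in-air after throw: [b1@7:R b2@8:L b3@9:R b4@10:L b5@11:R b6@12:L]
Beat 6 (L): throw ball7 h=7 -> lands@13:R; in-air after throw: [b1@7:R b2@8:L b3@9:R b4@10:L b5@11:R b6@12:L b7@13:R]
Beat 7 (R): throw ball1 h=7 -> lands@14:L; in-air after throw: [b2@8:L b3@9:R b4@10:L b5@11:R b6@12:L b7@13:R b1@14:L]
Beat 8 (L): throw ball2 h=7 -> lands@15:R; in-air after throw: [b3@9:R b4@10:L b5@11:R b6@12:L b7@13:R b1@14:L b2@15:R]
Beat 9 (R): throw ball3 h=7 -> lands@16:L; in-air after throw: [b4@10:L b5@11:R b6@12:L b7@13:R b1@14:L b2@15:R b3@16:L]
Beat 10 (L): throw ball4 h=7 -> lands@17:R; in-air after throw: [b5@11:R b6@12:L b7@13:R b1@14:L b2@15:R b3@16:L b4@17:R]
Beat 11 (R): throw ball5 h=7 -> lands@18:L; in-air after throw: [b6@12:L b7@13:R b1@14:L b2@15:R b3@16:L b4@17:R b5@18:L]
Beat 12 (L): throw ball6 h=7 -> lands@19:R; in-air after throw: [b7@13:R b1@14:L b2@15:R b3@16:L b4@17:R b5@18:L b6@19:R]
Beat 13 (R): throw ball7 h=7 -> lands@20:L; in-air after throw: [b1@14:L b2@15:R b3@16:L b4@17:R b5@18:L b6@19:R b7@20:L]
Beat 14 (L): throw ball1 h=7 -> lands@21:R; in-air after throw: [b2@15:R b3@16:L b4@17:R b5@18:L b6@19:R b7@20:L b1@21:R]
Ball 1: thrown@0 h=7 -> first land @7; rethrown@7 h=7 -> second land @14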